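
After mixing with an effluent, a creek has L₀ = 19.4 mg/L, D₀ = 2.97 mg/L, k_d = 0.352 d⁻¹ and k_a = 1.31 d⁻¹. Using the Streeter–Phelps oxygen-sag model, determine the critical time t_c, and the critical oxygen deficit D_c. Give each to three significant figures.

With k_a/k_d = 3.722 and 1 − D₀(k_a−k_d)/(k_d L₀) = 0.5833,
t_c = ln(3.722 × 0.5833) / (1.31 − 0.352) = ln(2.171) / 0.9580 = 0.7752/0.9580 = 0.8092 d.
L(t_c) = L₀ e^(−k_d t_c) = 19.4 × 0.7521 = 14.59 mg/L, and at the critical point k_a D_c = k_d L, so D_c = (0.352/1.31) × 14.59 = 3.921 mg/L.

t_c ≈ 0.809 d; D_c ≈ 3.92 mg/L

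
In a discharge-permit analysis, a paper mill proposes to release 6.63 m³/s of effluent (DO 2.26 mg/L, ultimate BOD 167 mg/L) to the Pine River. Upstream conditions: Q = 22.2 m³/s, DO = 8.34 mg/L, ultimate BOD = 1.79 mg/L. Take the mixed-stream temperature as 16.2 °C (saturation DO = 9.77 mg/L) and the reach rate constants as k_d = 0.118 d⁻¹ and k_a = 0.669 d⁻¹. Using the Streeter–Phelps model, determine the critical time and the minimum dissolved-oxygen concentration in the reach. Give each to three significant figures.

Mixed DO = (22.2×8.34 + 6.63×2.26)/(22.2+6.63) = 200.1/28.83 = 6.942 mg/L.
Mixed L₀ = (22.2×1.79 + 6.63×167)/(28.83) = 1147/28.83 = 39.78 mg/L.
Initial deficit D₀ = C_s − DO₀ = 9.77 − 6.942 = 2.828 mg/L.
t_c = (1/0.5510) ln[(0.669/0.118)(1 − 2.828×0.5510/(0.118×39.78))] = 1.815 × ln(3.787) = 2.417 d.
D_c = (0.118/0.669) × 39.78 × e^(−0.118×2.417) = 0.1764 × 39.78 × 0.7519 = 5.276 mg/L.
Minimum DO = 9.77 − 5.276 = 4.494 mg/L.

t_c ≈ 2.42 d; minimum DO ≈ 4.49 mg/L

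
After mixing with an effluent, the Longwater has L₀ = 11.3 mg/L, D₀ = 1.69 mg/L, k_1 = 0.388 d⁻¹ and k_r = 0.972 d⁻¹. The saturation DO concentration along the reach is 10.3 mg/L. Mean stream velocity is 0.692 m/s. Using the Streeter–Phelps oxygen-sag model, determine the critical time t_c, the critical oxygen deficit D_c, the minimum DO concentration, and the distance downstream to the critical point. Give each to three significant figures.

t_c ≈ 1.14 d; D_c ≈ 2.90 mg/L; min DO ≈ 7.40 mg/L; x_c ≈ 67.9 km

t_c = [1/(k_r−k_1)] ln[(k_r/k_1)(1 − D₀(k_r−k_1)/(k_1 L₀))]
= [1/(0.972−0.388)] ln[(0.972/0.388)(1 − 1.69×0.5840/(0.388×11.3))]
= (1/0.5840) ln[2.505 × 0.7749] = 1.712 × ln(1.941) = 1.712 × 0.6633 = 1.136 d.
L(t_c) = L₀ e^(−k_1 t_c) = 11.3 × 0.6436 = 7.273 mg/L, and at the critical point k_r D_c = k_1 L, so D_c = (0.388/0.972) × 7.273 = 2.903 mg/L.
Minimum DO = C_s − D_c = 10.3 − 2.903 = 7.397 mg/L.
x_c = v t_c = 0.692 m/s × 1.136 d × 86400 s/d = 67910 m ≈ 67.9 km.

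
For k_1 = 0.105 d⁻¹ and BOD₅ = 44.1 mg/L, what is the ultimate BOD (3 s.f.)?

L₀ ≈ 108 mg/L

BOD₅ = L₀(1 − e^(−5k_1)) ⇒ L₀ = BOD₅ / (1 − e^(−5×0.105))
= 44.1 / (1 − 0.5916) = 44.1 / 0.4084 = 108.0 mg/L.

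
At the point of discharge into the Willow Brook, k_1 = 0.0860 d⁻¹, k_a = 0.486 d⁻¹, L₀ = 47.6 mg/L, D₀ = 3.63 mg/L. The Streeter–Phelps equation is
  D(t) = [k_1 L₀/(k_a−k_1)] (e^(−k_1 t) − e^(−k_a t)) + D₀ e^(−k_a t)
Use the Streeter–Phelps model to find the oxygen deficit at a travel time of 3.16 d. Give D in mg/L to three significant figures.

D ≈ 6.38 mg/L

k_1 L₀/(k_a−k_1) = 0.0860×47.6/(0.486−0.0860) = 4.094/0.4000 = 10.23 mg/L.
e^(−k_1 t) = e^(−0.0860×3.160) = 0.7620; e^(−k_a t) = e^(−0.486×3.160) = 0.2153.
D = 10.23 × (0.7620 − 0.2153) + 3.63 × 0.2153 = 5.595 + 0.7815 = 6.377 mg/L.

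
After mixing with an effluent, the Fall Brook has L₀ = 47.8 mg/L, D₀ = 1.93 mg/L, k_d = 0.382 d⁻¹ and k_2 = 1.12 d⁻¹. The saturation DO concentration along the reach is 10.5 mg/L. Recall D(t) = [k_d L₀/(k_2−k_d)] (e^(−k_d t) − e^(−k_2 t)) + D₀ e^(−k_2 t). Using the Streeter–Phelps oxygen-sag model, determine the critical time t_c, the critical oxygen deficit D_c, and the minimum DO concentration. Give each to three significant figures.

t_c ≈ 1.35 d; D_c ≈ 9.74 mg/L; min DO ≈ 0.756 mg/L

With k_2/k_d = 2.932 and 1 − D₀(k_2−k_d)/(k_d L₀) = 0.9220,
t_c = ln(2.932 × 0.9220) / (1.12 − 0.382) = ln(2.703) / 0.7380 = 0.9944/0.7380 = 1.347 d.
D_c = (k_d/k_2) L₀ e^(−k_d t_c) = (0.382/1.12) × 47.8 × e^(−0.382×1.347) = 0.3411 × 47.8 × 0.5977 = 9.744 mg/L.
Minimum DO = C_s − D_c = 10.5 − 9.744 = 0.7563 mg/L.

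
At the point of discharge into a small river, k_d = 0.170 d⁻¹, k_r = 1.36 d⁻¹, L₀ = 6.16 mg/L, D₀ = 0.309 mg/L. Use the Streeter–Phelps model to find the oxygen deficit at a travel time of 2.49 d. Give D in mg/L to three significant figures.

D ≈ 0.557 mg/L

k_d L₀/(k_r−k_d) = 0.170×6.16/(1.36−0.170) = 1.047/1.190 = 0.8800 mg/L.
e^(−k_d t) = e^(−0.170×2.490) = 0.6549; e^(−k_r t) = e^(−1.36×2.490) = 0.03383.
D = 0.8800 × (0.6549 − 0.03383) + 0.309 × 0.03383 = 0.5465 + 0.01045 = 0.5570 mg/L.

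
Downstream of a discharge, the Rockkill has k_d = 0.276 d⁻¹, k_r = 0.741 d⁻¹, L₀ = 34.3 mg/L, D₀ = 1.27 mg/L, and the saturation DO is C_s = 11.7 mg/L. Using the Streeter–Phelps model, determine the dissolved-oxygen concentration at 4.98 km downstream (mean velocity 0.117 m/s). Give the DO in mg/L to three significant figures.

Travel time t = x/v = 4.98 km / (0.117 m/s) = 4980 m / 0.117 m/s = 42560 s = 0.4926 d.
k_d L₀/(k_r−k_d) = 0.276×34.3/(0.741−0.276) = 9.467/0.4650 = 20.36 mg/L.
e^(−k_d t) = e^(−0.276×0.4926) = 0.8729; e^(−k_r t) = e^(−0.741×0.4926) = 0.6942.
D = 20.36 × (0.8729 − 0.6942) + 1.27 × 0.6942 = 3.638 + 0.8816 = 4.520 mg/L.
DO = C_s − D = 11.7 − 4.520 = 7.180 mg/L.

DO ≈ 7.18 mg/L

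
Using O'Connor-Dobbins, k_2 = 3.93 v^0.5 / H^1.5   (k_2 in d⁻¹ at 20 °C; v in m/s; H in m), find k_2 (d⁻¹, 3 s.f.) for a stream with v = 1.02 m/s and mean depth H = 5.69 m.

k_2 ≈ 0.292 d⁻¹

k_2 = 3.93 × 1.02^0.5 / 5.69^1.5 = 3.93 × 1.010 / 13.57 = 0.2924 d⁻¹.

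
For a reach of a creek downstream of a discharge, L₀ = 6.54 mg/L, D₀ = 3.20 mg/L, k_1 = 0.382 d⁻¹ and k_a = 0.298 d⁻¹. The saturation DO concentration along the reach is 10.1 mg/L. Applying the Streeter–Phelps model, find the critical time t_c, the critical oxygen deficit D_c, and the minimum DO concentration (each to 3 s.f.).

t_c = [1/(k_a−k_1)] ln[(k_a/k_1)(1 − D₀(k_a−k_1)/(k_1 L₀))]
= [1/(0.298−0.382)] ln[(0.298/0.382)(1 − 3.20×-0.08400/(0.382×6.54))]
= (1/-0.08400) ln[0.7801 × 1.108] = -11.90 × ln(0.8640) = -11.90 × -0.1461 = 1.740 d.
L(t_c) = L₀ e^(−k_1 t_c) = 6.54 × 0.5145 = 3.365 mg/L, and at the critical point k_a D_c = k_1 L, so D_c = (0.382/0.298) × 3.365 = 4.313 mg/L.
Minimum DO = C_s − D_c = 10.1 − 4.313 = 5.787 mg/L.

t_c ≈ 1.74 d; D_c ≈ 4.31 mg/L; min DO ≈ 5.79 mg/L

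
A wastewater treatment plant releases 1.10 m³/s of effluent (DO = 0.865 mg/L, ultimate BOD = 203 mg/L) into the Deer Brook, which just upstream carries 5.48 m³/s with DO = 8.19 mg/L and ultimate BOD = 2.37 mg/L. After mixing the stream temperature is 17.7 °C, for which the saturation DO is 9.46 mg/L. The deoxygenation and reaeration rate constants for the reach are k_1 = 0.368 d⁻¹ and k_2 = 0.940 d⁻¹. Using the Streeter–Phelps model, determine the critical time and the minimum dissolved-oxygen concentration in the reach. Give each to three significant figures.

Mixed DO = (5.48×8.19 + 1.10×0.865)/(5.48+1.10) = 45.83/6.580 = 6.965 mg/L.
Mixed L₀ = (5.48×2.37 + 1.10×203)/(6.580) = 236.3/6.580 = 35.91 mg/L.
Initial deficit D₀ = C_s − DO₀ = 9.46 − 6.965 = 2.495 mg/L.
t_c = (1/0.5720) ln[(0.940/0.368)(1 − 2.495×0.5720/(0.368×35.91))] = 1.748 × ln(2.279) = 1.440 d.
D_c = (0.368/0.940) × 35.91 × e^(−0.368×1.440) = 0.3915 × 35.91 × 0.5887 = 8.276 mg/L.
Minimum DO = 9.46 − 8.276 = 1.184 mg/L.

t_c ≈ 1.44 d; minimum DO ≈ 1.18 mg/L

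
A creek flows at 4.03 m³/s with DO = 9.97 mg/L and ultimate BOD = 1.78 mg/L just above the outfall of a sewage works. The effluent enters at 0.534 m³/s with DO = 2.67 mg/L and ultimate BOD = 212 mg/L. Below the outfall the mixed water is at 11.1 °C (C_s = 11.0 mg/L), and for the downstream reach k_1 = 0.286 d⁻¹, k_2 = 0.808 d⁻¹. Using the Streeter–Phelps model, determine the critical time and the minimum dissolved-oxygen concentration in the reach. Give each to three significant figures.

Mixed DO = (4.03×9.97 + 0.534×2.67)/(4.03+0.534) = 41.60/4.564 = 9.116 mg/L.
Mixed L₀ = (4.03×1.78 + 0.534×212)/(4.564) = 120.4/4.564 = 26.38 mg/L.
Initial deficit D₀ = C_s − DO₀ = 11.0 − 9.116 = 1.884 mg/L.
t_c = (1/0.5220) ln[(0.808/0.286)(1 − 1.884×0.5220/(0.286×26.38))] = 1.916 × ln(2.457) = 1.722 d.
D_c = (0.286/0.808) × 26.38 × e^(−0.286×1.722) = 0.3540 × 26.38 × 0.6111 = 5.705 mg/L.
Minimum DO = 11.0 − 5.705 = 5.295 mg/L.

t_c ≈ 1.72 d; minimum DO ≈ 5.29 mg/L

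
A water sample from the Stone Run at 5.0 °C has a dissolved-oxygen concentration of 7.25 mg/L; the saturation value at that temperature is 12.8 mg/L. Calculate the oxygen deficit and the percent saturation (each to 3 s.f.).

D = C_s − C = 12.8 − 7.25 = 5.55 mg/L.
% saturation = 7.25/12.8 × 100 = 56.6 %.

D ≈ 5.55 mg/L; 56.6 % saturation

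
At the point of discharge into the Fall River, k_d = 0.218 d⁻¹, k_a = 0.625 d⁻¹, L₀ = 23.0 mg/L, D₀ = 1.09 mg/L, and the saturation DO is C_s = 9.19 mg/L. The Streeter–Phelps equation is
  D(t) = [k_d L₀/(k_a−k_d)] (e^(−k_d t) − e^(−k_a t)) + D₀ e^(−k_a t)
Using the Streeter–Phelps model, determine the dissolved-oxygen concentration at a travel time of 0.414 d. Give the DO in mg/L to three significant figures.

k_d L₀/(k_a−k_d) = 0.218×23.0/(0.625−0.218) = 5.014/0.4070 = 12.32 mg/L.
e^(−k_d t) = e^(−0.218×0.4140) = 0.9137; e^(−k_a t) = e^(−0.625×0.4140) = 0.7720.
D = 12.32 × (0.9137 − 0.7720) + 1.09 × 0.7720 = 1.745 + 0.8415 = 2.587 mg/L.
DO = C_s − D = 9.19 − 2.587 = 6.603 mg/L.

DO ≈ 6.60 mg/L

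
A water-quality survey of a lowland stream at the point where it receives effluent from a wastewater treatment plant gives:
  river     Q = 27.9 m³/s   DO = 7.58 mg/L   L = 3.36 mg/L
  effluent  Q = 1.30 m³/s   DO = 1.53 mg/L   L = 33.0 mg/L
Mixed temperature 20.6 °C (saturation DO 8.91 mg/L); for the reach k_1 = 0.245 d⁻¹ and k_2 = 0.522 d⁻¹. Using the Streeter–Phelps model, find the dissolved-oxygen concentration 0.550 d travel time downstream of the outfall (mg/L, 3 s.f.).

DO ≈ 7.20 mg/L

Mixed DO = (27.9×7.58 + 1.30×1.53)/(27.9+1.30) = 213.5/29.20 = 7.311 mg/L.
Mixed L₀ = (27.9×3.36 + 1.30×33.0)/(29.20) = 136.6/29.20 = 4.680 mg/L.
Initial deficit D₀ = C_s − DO₀ = 8.91 − 7.311 = 1.599 mg/L.
D(0.550) = [0.245×4.680/(0.522−0.245)](e^(−0.245×0.550) − e^(−0.522×0.550)) + 1.599 e^(−0.522×0.550)
= 4.139 × (0.8739 − 0.7504) + 1.599 × 0.7504 = 1.711 mg/L.
DO = 8.91 − 1.711 = 7.199 mg/L.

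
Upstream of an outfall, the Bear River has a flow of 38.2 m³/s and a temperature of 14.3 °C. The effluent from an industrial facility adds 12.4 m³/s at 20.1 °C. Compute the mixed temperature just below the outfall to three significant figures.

Flow-weighted mixing: C = (Q_r C_r + Q_w C_w)/(Q_r + Q_w)
= (38.2×14.3 + 12.4×20.1)/(38.2 + 12.4) = 795.5/50.60 = 15.72 °C.

15.7 °C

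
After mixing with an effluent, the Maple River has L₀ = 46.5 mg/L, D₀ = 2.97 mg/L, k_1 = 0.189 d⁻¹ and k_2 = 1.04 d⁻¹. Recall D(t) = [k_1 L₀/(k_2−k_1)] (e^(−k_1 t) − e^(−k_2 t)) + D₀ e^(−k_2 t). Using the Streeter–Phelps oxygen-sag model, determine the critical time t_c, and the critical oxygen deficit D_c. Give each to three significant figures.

At the critical point dD/dt = 0, so k_1 L₀ e^(−k_1 t) = k_2 D. Substituting D(t) from the Streeter–Phelps equation and solving for t gives
t_c = ln[(k_2/k_1)(1 − D₀(k_2−k_1)/(k_1 L₀))] / (k_2−k_1).
Here k_2−k_1 = 0.8510 d⁻¹ and 1 − D₀(k_2−k_1)/(k_1 L₀) = 1 − 2.97×0.8510/(0.189×46.5) = 0.7124, so
t_c = ln(5.503 × 0.7124) / 0.8510 = 1.366 / 0.8510 = 1.605 d.
L(t_c) = L₀ e^(−k_1 t_c) = 46.5 × 0.7383 = 34.33 mg/L, and at the critical point k_2 D_c = k_1 L, so D_c = (0.189/1.04) × 34.33 = 6.239 mg/L.

t_c ≈ 1.61 d; D_c ≈ 6.24 mg/L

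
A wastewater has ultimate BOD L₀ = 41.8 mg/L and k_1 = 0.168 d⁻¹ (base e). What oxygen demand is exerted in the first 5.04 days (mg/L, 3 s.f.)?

y ≈ 23.9 mg/L

y_t = L₀(1 − e^(−k_1 t)) = 41.8 × (1 − e^(−0.168×5.04))
= 41.8 × (1 − 0.4288) = 41.8 × 0.5712 = 23.88 mg/L.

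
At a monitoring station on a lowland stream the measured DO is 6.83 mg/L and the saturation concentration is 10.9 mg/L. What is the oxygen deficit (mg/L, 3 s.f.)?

D = C_s − C = 10.9 − 6.83 = 4.07 mg/L.

D ≈ 4.07 mg/L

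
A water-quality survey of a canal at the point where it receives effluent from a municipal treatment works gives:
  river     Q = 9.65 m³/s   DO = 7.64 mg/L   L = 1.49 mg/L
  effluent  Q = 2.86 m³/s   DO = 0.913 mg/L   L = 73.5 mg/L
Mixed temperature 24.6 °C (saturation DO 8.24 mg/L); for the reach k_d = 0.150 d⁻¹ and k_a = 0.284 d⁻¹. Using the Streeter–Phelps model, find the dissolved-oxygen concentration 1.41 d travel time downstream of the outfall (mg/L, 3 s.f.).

DO ≈ 4.01 mg/L

Mixed DO = (9.65×7.64 + 2.86×0.913)/(9.65+2.86) = 76.34/12.51 = 6.102 mg/L.
Mixed L₀ = (9.65×1.49 + 2.86×73.5)/(12.51) = 224.6/12.51 = 17.95 mg/L.
Initial deficit D₀ = C_s − DO₀ = 8.24 − 6.102 = 2.138 mg/L.
D(1.41) = [0.150×17.95/(0.284−0.150)](e^(−0.150×1.41) − e^(−0.284×1.41)) + 2.138 e^(−0.284×1.41)
= 20.10 × (0.8094 − 0.6700) + 2.138 × 0.6700 = 4.233 mg/L.
DO = 8.24 − 4.233 = 4.007 mg/L.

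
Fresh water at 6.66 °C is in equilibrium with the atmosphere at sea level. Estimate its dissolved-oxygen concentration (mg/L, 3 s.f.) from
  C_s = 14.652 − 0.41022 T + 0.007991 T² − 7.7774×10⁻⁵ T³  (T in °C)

C_s ≈ 12.3 mg/L

C_s = 14.652 − 0.41022×6.66 + 0.007991×6.66² − 7.7774×10⁻⁵×6.66³ = 12.25 mg/L.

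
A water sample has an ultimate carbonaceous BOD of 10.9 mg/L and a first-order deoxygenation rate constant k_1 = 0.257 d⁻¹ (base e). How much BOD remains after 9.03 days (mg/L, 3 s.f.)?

L ≈ 1.07 mg/L

L_t = L₀ e^(−k_1 t) = 10.9 × e^(−0.257×9.03) = 10.9 × 0.09820 = 1.070 mg/L.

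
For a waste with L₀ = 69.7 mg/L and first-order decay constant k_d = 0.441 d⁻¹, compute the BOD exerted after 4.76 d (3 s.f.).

y_t = L₀(1 − e^(−k_d t)) = 69.7 × (1 − e^(−0.441×4.76))
= 69.7 × (1 − 0.1226) = 69.7 × 0.8774 = 61.16 mg/L.

y ≈ 61.2 mg/L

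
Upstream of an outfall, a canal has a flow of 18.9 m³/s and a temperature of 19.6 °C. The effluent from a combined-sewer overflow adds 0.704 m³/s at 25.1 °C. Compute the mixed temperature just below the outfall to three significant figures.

Flow-weighted mixing: C = (Q_r C_r + Q_w C_w)/(Q_r + Q_w)
= (18.9×19.6 + 0.704×25.1)/(18.9 + 0.704) = 388.1/19.60 = 19.80 °C.

19.8 °C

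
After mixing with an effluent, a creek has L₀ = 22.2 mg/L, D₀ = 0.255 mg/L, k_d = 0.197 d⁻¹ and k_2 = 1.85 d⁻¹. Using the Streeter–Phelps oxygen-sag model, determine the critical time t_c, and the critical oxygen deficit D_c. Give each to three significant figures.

t_c ≈ 1.29 d; D_c ≈ 1.83 mg/L

t_c = [1/(k_2−k_d)] ln[(k_2/k_d)(1 − D₀(k_2−k_d)/(k_d L₀))]
= [1/(1.85−0.197)] ln[(1.85/0.197)(1 − 0.255×1.653/(0.197×22.2))]
= (1/1.653) ln[9.391 × 0.9036] = 0.6050 × ln(8.486) = 0.6050 × 2.138 = 1.294 d.
L(t_c) = L₀ e^(−k_d t_c) = 22.2 × 0.7750 = 17.21 mg/L, and at the critical point k_2 D_c = k_d L, so D_c = (0.197/1.85) × 17.21 = 1.832 mg/L.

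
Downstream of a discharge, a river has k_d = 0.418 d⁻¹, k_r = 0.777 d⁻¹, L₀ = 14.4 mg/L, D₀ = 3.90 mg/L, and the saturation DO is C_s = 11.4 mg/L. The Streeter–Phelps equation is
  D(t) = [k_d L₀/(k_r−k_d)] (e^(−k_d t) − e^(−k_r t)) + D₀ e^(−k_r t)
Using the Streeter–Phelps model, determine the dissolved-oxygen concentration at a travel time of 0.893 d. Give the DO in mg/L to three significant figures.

k_d L₀/(k_r−k_d) = 0.418×14.4/(0.777−0.418) = 6.019/0.3590 = 16.77 mg/L.
e^(−k_d t) = e^(−0.418×0.8930) = 0.6885; e^(−k_r t) = e^(−0.777×0.8930) = 0.4996.
D = 16.77 × (0.6885 − 0.4996) + 3.90 × 0.4996 = 3.166 + 1.949 = 5.115 mg/L.
DO = C_s − D = 11.4 − 5.115 = 6.285 mg/L.

DO ≈ 6.29 mg/L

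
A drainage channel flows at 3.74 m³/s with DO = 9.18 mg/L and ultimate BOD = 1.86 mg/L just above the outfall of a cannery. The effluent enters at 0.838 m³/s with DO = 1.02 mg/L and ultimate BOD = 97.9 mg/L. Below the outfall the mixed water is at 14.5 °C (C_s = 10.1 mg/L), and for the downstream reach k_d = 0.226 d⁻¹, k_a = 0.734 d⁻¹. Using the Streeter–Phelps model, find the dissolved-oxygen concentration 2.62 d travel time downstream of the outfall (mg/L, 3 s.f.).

Mixed DO = (3.74×9.18 + 0.838×1.02)/(3.74+0.838) = 35.19/4.578 = 7.686 mg/L.
Mixed L₀ = (3.74×1.86 + 0.838×97.9)/(4.578) = 89.00/4.578 = 19.44 mg/L.
Initial deficit D₀ = C_s − DO₀ = 10.1 − 7.686 = 2.414 mg/L.
D(2.62) = [0.226×19.44/(0.734−0.226)](e^(−0.226×2.62) − e^(−0.734×2.62)) + 2.414 e^(−0.734×2.62)
= 8.649 × (0.5532 − 0.1462) + 2.414 × 0.1462 = 3.873 mg/L.
DO = 10.1 − 3.873 = 6.227 mg/L.

DO ≈ 6.23 mg/L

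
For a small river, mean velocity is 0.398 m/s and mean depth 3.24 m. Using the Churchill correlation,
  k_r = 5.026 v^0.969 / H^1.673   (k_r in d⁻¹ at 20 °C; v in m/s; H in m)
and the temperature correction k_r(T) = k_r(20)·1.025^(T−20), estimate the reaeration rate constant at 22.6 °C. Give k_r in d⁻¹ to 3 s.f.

k_r(20) = 5.026 × 0.398^0.969 / 3.24^1.673 = 5.026 × 0.4095 / 7.147 = 0.2880 d⁻¹.
k_r(22.6) = 0.2880 × 1.025^(22.6−20) = 0.2880 × 1.066 = 0.3071 d⁻¹.

k_r ≈ 0.307 d⁻¹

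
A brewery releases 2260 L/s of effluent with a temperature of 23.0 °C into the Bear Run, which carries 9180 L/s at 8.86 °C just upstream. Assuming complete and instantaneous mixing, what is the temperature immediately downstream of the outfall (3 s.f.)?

Flow-weighted mixing: C = (Q_r C_r + Q_w C_w)/(Q_r + Q_w)
= (9180×8.86 + 2260×23.0)/(9180 + 2260) = 133300/11440 = 11.65 °C.

11.7 °C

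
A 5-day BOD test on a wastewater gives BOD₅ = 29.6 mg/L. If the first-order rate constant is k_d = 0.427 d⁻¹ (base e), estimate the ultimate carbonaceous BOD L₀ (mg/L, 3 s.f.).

BOD₅ = L₀(1 − e^(−5k_d)) ⇒ L₀ = BOD₅ / (1 − e^(−5×0.427))
= 29.6 / (1 − 0.1182) = 29.6 / 0.8818 = 33.57 mg/L.

L₀ ≈ 33.6 mg/L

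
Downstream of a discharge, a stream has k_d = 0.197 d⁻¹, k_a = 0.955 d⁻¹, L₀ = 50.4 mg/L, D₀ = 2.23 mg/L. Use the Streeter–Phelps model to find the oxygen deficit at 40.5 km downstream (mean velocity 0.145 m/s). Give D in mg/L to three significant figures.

D ≈ 6.43 mg/L

Travel time t = x/v = 40.5 km / (0.145 m/s) = 40500 m / 0.145 m/s = 279300 s = 3.233 d.
k_d L₀/(k_a−k_d) = 0.197×50.4/(0.955−0.197) = 9.929/0.7580 = 13.10 mg/L.
e^(−k_d t) = e^(−0.197×3.233) = 0.5290; e^(−k_a t) = e^(−0.955×3.233) = 0.04563.
D = 13.10 × (0.5290 − 0.04563) + 2.23 × 0.04563 = 6.331 + 0.1017 = 6.433 mg/L.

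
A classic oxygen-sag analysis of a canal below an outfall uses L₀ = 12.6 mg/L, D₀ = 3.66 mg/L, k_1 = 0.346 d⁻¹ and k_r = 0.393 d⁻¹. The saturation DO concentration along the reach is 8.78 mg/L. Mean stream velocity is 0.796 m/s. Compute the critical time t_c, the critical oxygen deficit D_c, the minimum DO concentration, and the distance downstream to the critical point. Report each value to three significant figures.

At the critical point dD/dt = 0, so k_1 L₀ e^(−k_1 t) = k_r D. Substituting D(t) from the Streeter–Phelps equation and solving for t gives
t_c = ln[(k_r/k_1)(1 − D₀(k_r−k_1)/(k_1 L₀))] / (k_r−k_1).
Here k_r−k_1 = 0.04700 d⁻¹ and 1 − D₀(k_r−k_1)/(k_1 L₀) = 1 − 3.66×0.04700/(0.346×12.6) = 0.9605, so
t_c = ln(1.136 × 0.9605) / 0.04700 = 0.08711 / 0.04700 = 1.853 d.
D_c = (k_1/k_r) L₀ e^(−k_1 t_c) = (0.346/0.393) × 12.6 × e^(−0.346×1.853) = 0.8804 × 12.6 × 0.5266 = 5.842 mg/L.
Minimum DO = C_s − D_c = 8.78 − 5.842 = 2.938 mg/L.
x_c = v t_c = 0.796 m/s × 1.853 d × 86400 s/d = 127500 m ≈ 127 km.

t_c ≈ 1.85 d; D_c ≈ 5.84 mg/L; min DO ≈ 2.94 mg/L; x_c ≈ 127 km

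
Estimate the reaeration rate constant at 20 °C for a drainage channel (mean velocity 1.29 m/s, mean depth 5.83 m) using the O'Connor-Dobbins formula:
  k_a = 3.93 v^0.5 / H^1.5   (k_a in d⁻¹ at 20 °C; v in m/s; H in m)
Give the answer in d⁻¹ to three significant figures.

k_a ≈ 0.317 d⁻¹

k_a = 3.93 × 1.29^0.5 / 5.83^1.5 = 3.93 × 1.136 / 14.08 = 0.3171 d⁻¹.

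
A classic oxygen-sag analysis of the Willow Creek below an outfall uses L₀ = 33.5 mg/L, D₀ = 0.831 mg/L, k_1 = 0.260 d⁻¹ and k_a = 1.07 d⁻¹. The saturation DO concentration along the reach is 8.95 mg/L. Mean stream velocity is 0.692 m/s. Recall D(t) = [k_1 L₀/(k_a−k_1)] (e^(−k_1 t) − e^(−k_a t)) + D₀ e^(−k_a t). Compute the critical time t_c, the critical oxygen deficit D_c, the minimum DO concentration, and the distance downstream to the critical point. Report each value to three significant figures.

t_c ≈ 1.65 d; D_c ≈ 5.30 mg/L; min DO ≈ 3.65 mg/L; x_c ≈ 98.5 km

t_c = [1/(k_a−k_1)] ln[(k_a/k_1)(1 − D₀(k_a−k_1)/(k_1 L₀))]
= [1/(1.07−0.260)] ln[(1.07/0.260)(1 − 0.831×0.8100/(0.260×33.5))]
= (1/0.8100) ln[4.115 × 0.9227] = 1.235 × ln(3.797) = 1.235 × 1.334 = 1.647 d.
L(t_c) = L₀ e^(−k_1 t_c) = 33.5 × 0.6516 = 21.83 mg/L, and at the critical point k_a D_c = k_1 L, so D_c = (0.260/1.07) × 21.83 = 5.304 mg/L.
Minimum DO = C_s − D_c = 8.95 − 5.304 = 3.646 mg/L.
x_c = v t_c = 0.692 m/s × 1.647 d × 86400 s/d = 98490 m ≈ 98.5 km.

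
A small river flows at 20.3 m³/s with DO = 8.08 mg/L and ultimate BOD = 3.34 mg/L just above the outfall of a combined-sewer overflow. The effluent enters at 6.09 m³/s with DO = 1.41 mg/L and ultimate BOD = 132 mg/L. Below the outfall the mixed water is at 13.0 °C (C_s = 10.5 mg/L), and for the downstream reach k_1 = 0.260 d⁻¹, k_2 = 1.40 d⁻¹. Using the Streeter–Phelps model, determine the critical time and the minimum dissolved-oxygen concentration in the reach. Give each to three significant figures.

Mixed DO = (20.3×8.08 + 6.09×1.41)/(20.3+6.09) = 172.6/26.39 = 6.541 mg/L.
Mixed L₀ = (20.3×3.34 + 6.09×132)/(26.39) = 871.7/26.39 = 33.03 mg/L.
Initial deficit D₀ = C_s − DO₀ = 10.5 − 6.541 = 3.959 mg/L.
t_c = (1/1.140) ln[(1.40/0.260)(1 − 3.959×1.140/(0.260×33.03))] = 0.8772 × ln(2.555) = 0.8227 d.
D_c = (0.260/1.40) × 33.03 × e^(−0.260×0.8227) = 0.1857 × 33.03 × 0.8074 = 4.953 mg/L.
Minimum DO = 10.5 − 4.953 = 5.547 mg/L.

t_c ≈ 0.823 d; minimum DO ≈ 5.55 mg/L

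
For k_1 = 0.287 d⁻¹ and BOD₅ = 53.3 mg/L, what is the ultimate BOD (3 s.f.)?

BOD₅ = L₀(1 − e^(−5k_1)) ⇒ L₀ = BOD₅ / (1 − e^(−5×0.287))
= 53.3 / (1 − 0.2381) = 53.3 / 0.7619 = 69.96 mg/L.

L₀ ≈ 70.0 mg/L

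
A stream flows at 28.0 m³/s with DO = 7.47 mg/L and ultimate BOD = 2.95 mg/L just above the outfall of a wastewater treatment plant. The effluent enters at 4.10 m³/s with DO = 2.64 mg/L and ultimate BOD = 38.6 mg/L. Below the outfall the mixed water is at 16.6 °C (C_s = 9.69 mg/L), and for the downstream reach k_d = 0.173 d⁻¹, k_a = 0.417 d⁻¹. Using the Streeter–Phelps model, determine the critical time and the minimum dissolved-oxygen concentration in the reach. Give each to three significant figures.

t_c ≈ 0.483 d; minimum DO ≈ 6.83 mg/L

Mixed DO = (28.0×7.47 + 4.10×2.64)/(28.0+4.10) = 220.0/32.10 = 6.853 mg/L.
Mixed L₀ = (28.0×2.95 + 4.10×38.6)/(32.10) = 240.9/32.10 = 7.503 mg/L.
Initial deficit D₀ = C_s − DO₀ = 9.69 − 6.853 = 2.837 mg/L.
t_c = (1/0.2440) ln[(0.417/0.173)(1 − 2.837×0.2440/(0.173×7.503))] = 4.098 × ln(1.125) = 0.4829 d.
D_c = (0.173/0.417) × 7.503 × e^(−0.173×0.4829) = 0.4149 × 7.503 × 0.9198 = 2.863 mg/L.
Minimum DO = 9.69 − 2.863 = 6.827 mg/L.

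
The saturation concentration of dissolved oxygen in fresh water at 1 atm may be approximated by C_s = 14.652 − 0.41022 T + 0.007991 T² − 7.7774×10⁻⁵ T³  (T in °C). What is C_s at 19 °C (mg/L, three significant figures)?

C_s = 14.652 − 0.41022×19 + 0.007991×19² − 7.7774×10⁻⁵×19³ = 9.209 mg/L.

C_s ≈ 9.21 mg/L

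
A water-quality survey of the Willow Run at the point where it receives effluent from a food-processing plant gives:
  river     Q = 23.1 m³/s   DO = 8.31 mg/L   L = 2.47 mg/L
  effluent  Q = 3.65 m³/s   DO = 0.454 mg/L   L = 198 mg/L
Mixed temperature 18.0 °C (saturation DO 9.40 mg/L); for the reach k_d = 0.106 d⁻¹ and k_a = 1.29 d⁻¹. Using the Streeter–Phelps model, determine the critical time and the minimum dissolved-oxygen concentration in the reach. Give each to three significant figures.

Mixed DO = (23.1×8.31 + 3.65×0.454)/(23.1+3.65) = 193.6/26.75 = 7.238 mg/L.
Mixed L₀ = (23.1×2.47 + 3.65×198)/(26.75) = 779.8/26.75 = 29.15 mg/L.
Initial deficit D₀ = C_s − DO₀ = 9.40 − 7.238 = 2.162 mg/L.
t_c = (1/1.184) ln[(1.29/0.106)(1 − 2.162×1.184/(0.106×29.15))] = 0.8446 × ln(2.088) = 0.6218 d.
D_c = (0.106/1.29) × 29.15 × e^(−0.106×0.6218) = 0.08217 × 29.15 × 0.9362 = 2.242 mg/L.
Minimum DO = 9.40 − 2.242 = 7.158 mg/L.

t_c ≈ 0.622 d; minimum DO ≈ 7.16 mg/L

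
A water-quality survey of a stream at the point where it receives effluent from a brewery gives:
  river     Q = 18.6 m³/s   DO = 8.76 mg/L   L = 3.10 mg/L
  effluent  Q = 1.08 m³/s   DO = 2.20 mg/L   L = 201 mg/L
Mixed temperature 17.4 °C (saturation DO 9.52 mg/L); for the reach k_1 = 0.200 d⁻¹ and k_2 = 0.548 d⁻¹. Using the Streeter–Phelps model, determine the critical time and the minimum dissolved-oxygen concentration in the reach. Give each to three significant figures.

Mixed DO = (18.6×8.76 + 1.08×2.20)/(18.6+1.08) = 165.3/19.68 = 8.400 mg/L.
Mixed L₀ = (18.6×3.10 + 1.08×201)/(19.68) = 274.7/19.68 = 13.96 mg/L.
Initial deficit D₀ = C_s − DO₀ = 9.52 − 8.400 = 1.120 mg/L.
t_c = (1/0.3480) ln[(0.548/0.200)(1 − 1.120×0.3480/(0.200×13.96))] = 2.874 × ln(2.358) = 2.464 d.
D_c = (0.200/0.548) × 13.96 × e^(−0.200×2.464) = 0.3650 × 13.96 × 0.6109 = 3.112 mg/L.
Minimum DO = 9.52 − 3.112 = 6.408 mg/L.

t_c ≈ 2.46 d; minimum DO ≈ 6.41 mg/L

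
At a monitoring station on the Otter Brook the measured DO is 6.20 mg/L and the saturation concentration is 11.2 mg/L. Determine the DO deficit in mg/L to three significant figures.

D ≈ 5.00 mg/L

D = C_s − C = 11.2 − 6.20 = 5.00 mg/L.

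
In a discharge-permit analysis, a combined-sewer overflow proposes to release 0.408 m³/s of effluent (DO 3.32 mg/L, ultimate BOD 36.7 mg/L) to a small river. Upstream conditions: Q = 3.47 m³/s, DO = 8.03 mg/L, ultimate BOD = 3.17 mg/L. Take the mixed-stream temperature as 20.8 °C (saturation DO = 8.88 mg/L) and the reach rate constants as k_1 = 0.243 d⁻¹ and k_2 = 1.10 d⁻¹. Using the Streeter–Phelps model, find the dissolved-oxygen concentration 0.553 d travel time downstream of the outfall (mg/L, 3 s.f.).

Mixed DO = (3.47×8.03 + 0.408×3.32)/(3.47+0.408) = 29.22/3.878 = 7.534 mg/L.
Mixed L₀ = (3.47×3.17 + 0.408×36.7)/(3.878) = 25.97/3.878 = 6.698 mg/L.
Initial deficit D₀ = C_s − DO₀ = 8.88 − 7.534 = 1.346 mg/L.
D(0.553) = [0.243×6.698/(1.10−0.243)](e^(−0.243×0.553) − e^(−1.10×0.553)) + 1.346 e^(−1.10×0.553)
= 1.899 × (0.8743 − 0.5443) + 1.346 × 0.5443 = 1.359 mg/L.
DO = 8.88 − 1.359 = 7.521 mg/L.

DO ≈ 7.52 mg/L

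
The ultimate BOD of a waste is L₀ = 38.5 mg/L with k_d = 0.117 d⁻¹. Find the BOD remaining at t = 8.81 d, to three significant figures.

L ≈ 13.7 mg/L

L_t = L₀ e^(−k_d t) = 38.5 × e^(−0.117×8.81) = 38.5 × 0.3567 = 13.73 mg/L.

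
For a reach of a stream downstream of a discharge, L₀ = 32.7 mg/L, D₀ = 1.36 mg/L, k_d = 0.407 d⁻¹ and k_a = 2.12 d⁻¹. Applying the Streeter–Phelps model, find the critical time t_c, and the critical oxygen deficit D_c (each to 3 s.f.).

t_c ≈ 0.851 d; D_c ≈ 4.44 mg/L

t_c = [1/(k_a−k_d)] ln[(k_a/k_d)(1 − D₀(k_a−k_d)/(k_d L₀))]
= [1/(2.12−0.407)] ln[(2.12/0.407)(1 − 1.36×1.713/(0.407×32.7))]
= (1/1.713) ln[5.209 × 0.8250] = 0.5838 × ln(4.297) = 0.5838 × 1.458 = 0.8511 d.
D_c = (k_d/k_a) L₀ e^(−k_d t_c) = (0.407/2.12) × 32.7 × e^(−0.407×0.8511) = 0.1920 × 32.7 × 0.7072 = 4.440 mg/L.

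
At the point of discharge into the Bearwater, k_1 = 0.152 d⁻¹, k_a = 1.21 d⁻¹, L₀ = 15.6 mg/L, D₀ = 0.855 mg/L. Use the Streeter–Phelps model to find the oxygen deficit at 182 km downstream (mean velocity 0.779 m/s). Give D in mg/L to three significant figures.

D ≈ 1.43 mg/L

Travel time t = x/v = 182 km / (0.779 m/s) = 182000 m / 0.779 m/s = 233600 s = 2.704 d.
k_1 L₀/(k_a−k_1) = 0.152×15.6/(1.21−0.152) = 2.371/1.058 = 2.241 mg/L.
e^(−k_1 t) = e^(−0.152×2.704) = 0.6630; e^(−k_a t) = e^(−1.21×2.704) = 0.03793.
D = 2.241 × (0.6630 − 0.03793) + 0.855 × 0.03793 = 1.401 + 0.03243 = 1.433 mg/L.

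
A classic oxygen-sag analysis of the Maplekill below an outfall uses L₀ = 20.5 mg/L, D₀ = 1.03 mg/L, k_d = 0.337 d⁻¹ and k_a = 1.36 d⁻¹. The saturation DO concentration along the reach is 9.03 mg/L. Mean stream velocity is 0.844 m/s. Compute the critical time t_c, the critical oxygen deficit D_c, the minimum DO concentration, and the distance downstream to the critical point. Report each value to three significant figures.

t_c ≈ 1.20 d; D_c ≈ 3.39 mg/L; min DO ≈ 5.64 mg/L; x_c ≈ 87.7 km

At the critical point dD/dt = 0, so k_d L₀ e^(−k_d t) = k_a D. Substituting D(t) from the Streeter–Phelps equation and solving for t gives
t_c = ln[(k_a/k_d)(1 − D₀(k_a−k_d)/(k_d L₀))] / (k_a−k_d).
Here k_a−k_d = 1.023 d⁻¹ and 1 − D₀(k_a−k_d)/(k_d L₀) = 1 − 1.03×1.023/(0.337×20.5) = 0.8475, so
t_c = ln(4.036 × 0.8475) / 1.023 = 1.230 / 1.023 = 1.202 d.
L(t_c) = L₀ e^(−k_d t_c) = 20.5 × 0.6669 = 13.67 mg/L, and at the critical point k_a D_c = k_d L, so D_c = (0.337/1.36) × 13.67 = 3.388 mg/L.
Minimum DO = C_s − D_c = 9.03 − 3.388 = 5.642 mg/L.
x_c = v t_c = 0.844 m/s × 1.202 d × 86400 s/d = 87650 m ≈ 87.7 km.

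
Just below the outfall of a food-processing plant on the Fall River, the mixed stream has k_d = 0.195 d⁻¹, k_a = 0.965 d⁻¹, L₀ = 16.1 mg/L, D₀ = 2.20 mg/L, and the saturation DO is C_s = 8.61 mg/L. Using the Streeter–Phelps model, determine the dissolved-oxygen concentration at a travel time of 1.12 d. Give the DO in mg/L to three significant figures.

k_d L₀/(k_a−k_d) = 0.195×16.1/(0.965−0.195) = 3.140/0.7700 = 4.077 mg/L.
e^(−k_d t) = e^(−0.195×1.120) = 0.8038; e^(−k_a t) = e^(−0.965×1.120) = 0.3393.
D = 4.077 × (0.8038 − 0.3393) + 2.20 × 0.3393 = 1.894 + 0.7465 = 2.640 mg/L.
DO = C_s − D = 8.61 − 2.640 = 5.970 mg/L.

DO ≈ 5.97 mg/L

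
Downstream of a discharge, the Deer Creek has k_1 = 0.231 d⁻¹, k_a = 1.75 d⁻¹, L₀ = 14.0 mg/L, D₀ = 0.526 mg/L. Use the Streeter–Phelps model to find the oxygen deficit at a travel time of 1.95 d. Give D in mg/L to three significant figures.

D ≈ 1.30 mg/L

k_1 L₀/(k_a−k_1) = 0.231×14.0/(1.75−0.231) = 3.234/1.519 = 2.129 mg/L.
e^(−k_1 t) = e^(−0.231×1.950) = 0.6373; e^(−k_a t) = e^(−1.75×1.950) = 0.03296.
D = 2.129 × (0.6373 − 0.03296) + 0.526 × 0.03296 = 1.287 + 0.01734 = 1.304 mg/L.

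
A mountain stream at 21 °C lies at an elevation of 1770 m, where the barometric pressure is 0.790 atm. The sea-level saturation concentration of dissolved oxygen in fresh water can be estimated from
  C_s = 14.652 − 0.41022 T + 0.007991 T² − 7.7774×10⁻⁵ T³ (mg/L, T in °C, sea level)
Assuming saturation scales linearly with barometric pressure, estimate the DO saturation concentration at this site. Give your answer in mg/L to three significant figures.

C_s ≈ 6.98 mg/L

At sea level: C_s = 14.652 − 0.41022×21 + 0.007991×21² − 7.7774×10⁻⁵×21³ = 8.841 mg/L.
Pressure correction: C_s' = 8.841 × 0.790 = 6.985 mg/L.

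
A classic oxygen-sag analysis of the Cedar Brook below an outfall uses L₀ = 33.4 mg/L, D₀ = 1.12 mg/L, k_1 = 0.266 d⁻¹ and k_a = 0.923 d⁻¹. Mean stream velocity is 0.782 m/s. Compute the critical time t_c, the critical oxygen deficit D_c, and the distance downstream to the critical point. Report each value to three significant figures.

With k_a/k_1 = 3.470 and 1 − D₀(k_a−k_1)/(k_1 L₀) = 0.9172,
t_c = ln(3.470 × 0.9172) / (0.923 − 0.266) = ln(3.183) / 0.6570 = 1.158/0.6570 = 1.762 d.
L(t_c) = L₀ e^(−k_1 t_c) = 33.4 × 0.6258 = 20.90 mg/L, and at the critical point k_a D_c = k_1 L, so D_c = (0.266/0.923) × 20.90 = 6.024 mg/L.
x_c = v t_c = 0.782 m/s × 1.762 d × 86400 s/d = 119100 m ≈ 119 km.

t_c ≈ 1.76 d; D_c ≈ 6.02 mg/L; x_c ≈ 119 km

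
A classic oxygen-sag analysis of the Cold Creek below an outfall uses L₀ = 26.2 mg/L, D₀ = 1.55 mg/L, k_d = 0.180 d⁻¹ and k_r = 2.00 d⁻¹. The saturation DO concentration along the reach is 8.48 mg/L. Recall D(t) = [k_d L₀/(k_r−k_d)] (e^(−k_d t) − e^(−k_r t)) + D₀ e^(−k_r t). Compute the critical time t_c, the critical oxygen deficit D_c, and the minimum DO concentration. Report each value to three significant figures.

At the critical point dD/dt = 0, so k_d L₀ e^(−k_d t) = k_r D. Substituting D(t) from the Streeter–Phelps equation and solving for t gives
t_c = ln[(k_r/k_d)(1 − D₀(k_r−k_d)/(k_d L₀))] / (k_r−k_d).
Here k_r−k_d = 1.820 d⁻¹ and 1 − D₀(k_r−k_d)/(k_d L₀) = 1 − 1.55×1.820/(0.180×26.2) = 0.4018, so
t_c = ln(11.11 × 0.4018) / 1.820 = 1.496 / 1.820 = 0.8221 d.
L(t_c) = L₀ e^(−k_d t_c) = 26.2 × 0.8625 = 22.60 mg/L, and at the critical point k_r D_c = k_d L, so D_c = (0.180/2.00) × 22.60 = 2.034 mg/L.
Minimum DO = C_s − D_c = 8.48 − 2.034 = 6.446 mg/L.

t_c ≈ 0.822 d; D_c ≈ 2.03 mg/L; min DO ≈ 6.45 mg/L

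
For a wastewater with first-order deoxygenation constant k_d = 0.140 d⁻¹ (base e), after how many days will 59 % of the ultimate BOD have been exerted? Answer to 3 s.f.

t ≈ 6.37 d

y/L₀ = 1 − e^(−k_d t) = 0.59 ⇒ e^(−k_d t) = 0.410
t = −ln(0.410) / 0.140 = 0.8916 / 0.140 = 6.369 d.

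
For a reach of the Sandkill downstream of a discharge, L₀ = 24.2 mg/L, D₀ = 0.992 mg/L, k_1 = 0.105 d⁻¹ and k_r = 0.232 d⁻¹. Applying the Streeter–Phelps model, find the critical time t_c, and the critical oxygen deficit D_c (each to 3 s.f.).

t_c = [1/(k_r−k_1)] ln[(k_r/k_1)(1 − D₀(k_r−k_1)/(k_1 L₀))]
= [1/(0.232−0.105)] ln[(0.232/0.105)(1 − 0.992×0.1270/(0.105×24.2))]
= (1/0.1270) ln[2.210 × 0.9504] = 7.874 × ln(2.100) = 7.874 × 0.7419 = 5.842 d.
D_c = (k_1/k_r) L₀ e^(−k_1 t_c) = (0.105/0.232) × 24.2 × e^(−0.105×5.842) = 0.4526 × 24.2 × 0.5415 = 5.931 mg/L.

t_c ≈ 5.84 d; D_c ≈ 5.93 mg/L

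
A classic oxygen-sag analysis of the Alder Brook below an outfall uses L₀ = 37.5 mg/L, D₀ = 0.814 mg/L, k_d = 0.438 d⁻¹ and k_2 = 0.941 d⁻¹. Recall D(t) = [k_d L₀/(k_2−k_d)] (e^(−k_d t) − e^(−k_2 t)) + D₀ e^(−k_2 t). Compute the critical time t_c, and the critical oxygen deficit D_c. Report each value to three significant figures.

With k_2/k_d = 2.148 and 1 − D₀(k_2−k_d)/(k_d L₀) = 0.9751,
t_c = ln(2.148 × 0.9751) / (0.941 − 0.438) = ln(2.095) / 0.5030 = 0.7395/0.5030 = 1.470 d.
D_c = (k_d/k_2) L₀ e^(−k_d t_c) = (0.438/0.941) × 37.5 × e^(−0.438×1.470) = 0.4655 × 37.5 × 0.5252 = 9.168 mg/L.

t_c ≈ 1.47 d; D_c ≈ 9.17 mg/L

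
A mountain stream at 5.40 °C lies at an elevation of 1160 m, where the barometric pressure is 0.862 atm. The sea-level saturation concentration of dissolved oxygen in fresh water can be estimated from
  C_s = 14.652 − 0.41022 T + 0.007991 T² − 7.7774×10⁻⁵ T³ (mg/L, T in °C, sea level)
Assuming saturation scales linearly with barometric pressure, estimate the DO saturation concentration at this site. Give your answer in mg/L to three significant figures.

C_s ≈ 10.9 mg/L

At sea level: C_s = 14.652 − 0.41022×5.40 + 0.007991×5.40² − 7.7774×10⁻⁵×5.40³ = 12.66 mg/L.
Pressure correction: C_s' = 12.66 × 0.862 = 10.91 mg/L.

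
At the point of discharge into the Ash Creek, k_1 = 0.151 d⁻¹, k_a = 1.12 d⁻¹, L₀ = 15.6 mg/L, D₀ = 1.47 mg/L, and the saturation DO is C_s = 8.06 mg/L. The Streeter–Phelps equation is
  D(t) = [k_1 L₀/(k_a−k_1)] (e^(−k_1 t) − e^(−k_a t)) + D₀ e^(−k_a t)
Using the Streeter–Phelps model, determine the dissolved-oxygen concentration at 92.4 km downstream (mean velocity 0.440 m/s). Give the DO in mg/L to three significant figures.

DO ≈ 6.44 mg/L

Travel time t = x/v = 92.4 km / (0.440 m/s) = 92400 m / 0.440 m/s = 210000 s = 2.431 d.
k_1 L₀/(k_a−k_1) = 0.151×15.6/(1.12−0.151) = 2.356/0.9690 = 2.431 mg/L.
e^(−k_1 t) = e^(−0.151×2.431) = 0.6928; e^(−k_a t) = e^(−1.12×2.431) = 0.06573.
D = 2.431 × (0.6928 − 0.06573) + 1.47 × 0.06573 = 1.524 + 0.09662 = 1.621 mg/L.
DO = C_s − D = 8.06 − 1.621 = 6.439 mg/L.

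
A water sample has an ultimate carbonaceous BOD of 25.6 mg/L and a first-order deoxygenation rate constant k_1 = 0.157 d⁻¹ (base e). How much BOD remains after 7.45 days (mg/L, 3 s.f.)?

L ≈ 7.95 mg/L

L_t = L₀ e^(−k_1 t) = 25.6 × e^(−0.157×7.45) = 25.6 × 0.3105 = 7.948 mg/L.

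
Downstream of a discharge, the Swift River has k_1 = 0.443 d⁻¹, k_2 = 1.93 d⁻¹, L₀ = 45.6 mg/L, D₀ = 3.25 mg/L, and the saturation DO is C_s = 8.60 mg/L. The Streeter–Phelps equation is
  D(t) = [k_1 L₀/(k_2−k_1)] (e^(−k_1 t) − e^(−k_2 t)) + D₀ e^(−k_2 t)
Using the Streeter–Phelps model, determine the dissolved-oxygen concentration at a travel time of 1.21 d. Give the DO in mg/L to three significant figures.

k_1 L₀/(k_2−k_1) = 0.443×45.6/(1.93−0.443) = 20.20/1.487 = 13.58 mg/L.
e^(−k_1 t) = e^(−0.443×1.210) = 0.5851; e^(−k_2 t) = e^(−1.93×1.210) = 0.09678.
D = 13.58 × (0.5851 − 0.09678) + 3.25 × 0.09678 = 6.633 + 0.3145 = 6.948 mg/L.
DO = C_s − D = 8.60 − 6.948 = 1.652 mg/L.

DO ≈ 1.65 mg/L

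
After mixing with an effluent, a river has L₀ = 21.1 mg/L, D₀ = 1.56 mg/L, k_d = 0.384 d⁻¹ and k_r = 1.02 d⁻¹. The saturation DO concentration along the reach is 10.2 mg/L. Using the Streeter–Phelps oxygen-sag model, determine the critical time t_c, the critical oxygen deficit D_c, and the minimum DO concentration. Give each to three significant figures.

t_c ≈ 1.33 d; D_c ≈ 4.77 mg/L; min DO ≈ 5.43 mg/L

t_c = [1/(k_r−k_d)] ln[(k_r/k_d)(1 − D₀(k_r−k_d)/(k_d L₀))]
= [1/(1.02−0.384)] ln[(1.02/0.384)(1 − 1.56×0.6360/(0.384×21.1))]
= (1/0.6360) ln[2.656 × 0.8775] = 1.572 × ln(2.331) = 1.572 × 0.8463 = 1.331 d.
D_c = (k_d/k_r) L₀ e^(−k_d t_c) = (0.384/1.02) × 21.1 × e^(−0.384×1.331) = 0.3765 × 21.1 × 0.5999 = 4.765 mg/L.
Minimum DO = C_s − D_c = 10.2 − 4.765 = 5.435 mg/L.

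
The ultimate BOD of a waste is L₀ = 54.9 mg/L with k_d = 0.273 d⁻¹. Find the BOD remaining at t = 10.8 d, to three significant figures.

L ≈ 2.88 mg/L

L_t = L₀ e^(−k_d t) = 54.9 × e^(−0.273×10.8) = 54.9 × 0.05242 = 2.878 mg/L.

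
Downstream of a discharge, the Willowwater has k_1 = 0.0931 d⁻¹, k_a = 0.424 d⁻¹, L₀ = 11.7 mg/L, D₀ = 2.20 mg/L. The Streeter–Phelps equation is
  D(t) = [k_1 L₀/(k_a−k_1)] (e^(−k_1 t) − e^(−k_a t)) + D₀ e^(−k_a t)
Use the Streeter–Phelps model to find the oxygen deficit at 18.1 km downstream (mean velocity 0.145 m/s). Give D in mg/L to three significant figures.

Travel time t = x/v = 18.1 km / (0.145 m/s) = 18100 m / 0.145 m/s = 124800 s = 1.445 d.
k_1 L₀/(k_a−k_1) = 0.0931×11.7/(0.424−0.0931) = 1.089/0.3309 = 3.292 mg/L.
e^(−k_1 t) = e^(−0.0931×1.445) = 0.8741; e^(−k_a t) = e^(−0.424×1.445) = 0.5420.
D = 3.292 × (0.8741 − 0.5420) + 2.20 × 0.5420 = 1.094 + 1.192 = 2.286 mg/L.

D ≈ 2.29 mg/L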